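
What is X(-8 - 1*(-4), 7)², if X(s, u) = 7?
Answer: 49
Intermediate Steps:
X(-8 - 1*(-4), 7)² = 7² = 49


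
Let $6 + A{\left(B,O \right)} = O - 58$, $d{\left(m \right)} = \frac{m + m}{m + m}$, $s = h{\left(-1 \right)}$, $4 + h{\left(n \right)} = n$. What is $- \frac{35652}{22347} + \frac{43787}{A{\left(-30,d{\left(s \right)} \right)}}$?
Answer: $- \frac{108972685}{156429} \approx -696.63$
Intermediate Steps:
$h{\left(n \right)} = -4 + n$
$s = -5$ ($s = -4 - 1 = -5$)
$d{\left(m \right)} = 1$ ($d{\left(m \right)} = \frac{2 m}{2 m} = 2 m \frac{1}{2 m} = 1$)
$A{\left(B,O \right)} = -64 + O$ ($A{\left(B,O \right)} = -6 + \left(O - 58\right) = -6 + \left(-58 + O\right) = -64 + O$)
$- \frac{35652}{22347} + \frac{43787}{A{\left(-30,d{\left(s \right)} \right)}} = - \frac{35652}{22347} + \frac{43787}{-64 + 1} = \left(-35652\right) \frac{1}{22347} + \frac{43787}{-63} = - \frac{11884}{7449} + 43787 \left(- \frac{1}{63}\right) = - \frac{11884}{7449} - \frac{43787}{63} = - \frac{108972685}{156429}$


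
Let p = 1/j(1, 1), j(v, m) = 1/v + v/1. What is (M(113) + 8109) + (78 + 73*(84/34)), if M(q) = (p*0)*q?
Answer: 142245/17 ≈ 8367.4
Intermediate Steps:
j(v, m) = v + 1/v (j(v, m) = 1/v + v*1 = 1/v + v = v + 1/v)
p = 1/2 (p = 1/(1 + 1/1) = 1/(1 + 1) = 1/2 ≈ 0.50000)
M(q) = 0 (M(q) = ((1/2)*0)*q = 0*q = 0)
(M(113) + 8109) + (78 + 73*(84/34)) = (0 + 8109) + (78 + 73*(84/34)) = 8109 + (78 + 73*(84*(1/34))) = 8109 + (78 + 73*(42/17)) = 8109 + (78 + 3066/17) = 8109 + 4392/17 = 142245/17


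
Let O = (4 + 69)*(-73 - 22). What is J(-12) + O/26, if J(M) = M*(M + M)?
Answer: 553/26 ≈ 21.269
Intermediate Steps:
J(M) = 2*M² (J(M) = M*(2*M) = 2*M²)
O = -6935 (O = 73*(-95) = -6935)
J(-12) + O/26 = 2*(-12)² - 6935/26 = 2*144 + (1/26)*(-6935) = 288 - 6935/26 = 553/26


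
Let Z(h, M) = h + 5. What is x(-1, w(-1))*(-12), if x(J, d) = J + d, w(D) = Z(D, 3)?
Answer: -36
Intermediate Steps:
Z(h, M) = 5 + h
w(D) = 5 + D
x(-1, w(-1))*(-12) = (-1 + (5 - 1))*(-12) = (-1 + 4)*(-12) = 3*(-12) = -36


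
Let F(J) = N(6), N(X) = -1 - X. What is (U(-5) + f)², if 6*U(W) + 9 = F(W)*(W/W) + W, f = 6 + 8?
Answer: 441/4 ≈ 110.25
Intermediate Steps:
f = 14
F(J) = -7 (F(J) = -1 - 1*6 = -1 - 6 = -7)
U(W) = -8/3 + W/6 (U(W) = -3/2 + (-7*W/W + W)/6 = -3/2 + (-7*1 + W)/6 = -3/2 + (-7 + W)/6 = -3/2 + (-7/6 + W/6) = -8/3 + W/6)
(U(-5) + f)² = ((-8/3 + (⅙)*(-5)) + 14)² = ((-8/3 - ⅚) + 14)² = (-7/2 + 14)² = (21/2)² = 441/4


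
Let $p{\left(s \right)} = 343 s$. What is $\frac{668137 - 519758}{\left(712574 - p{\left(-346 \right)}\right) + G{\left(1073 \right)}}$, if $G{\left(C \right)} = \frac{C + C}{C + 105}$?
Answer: $\frac{87395231}{489608501} \approx 0.1785$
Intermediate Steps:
$G{\left(C \right)} = \frac{2 C}{105 + C}$
$\frac{668137 - 519758}{\left(712574 - p{\left(-346 \right)}\right) + G{\left(1073 \right)}} = \frac{668137 - 519758}{\left(712574 - 343 \left(-346\right)\right) + 2 \cdot 1073 \frac{1}{105 + 1073}} = \frac{148379}{\left(712574 - -118678\right) + 2 \cdot 1073 \cdot \frac{1}{1178}} = \frac{148379}{\left(712574 + 118678\right) + 2 \cdot 1073 \cdot \frac{1}{1178}} = \frac{148379}{831252 + \frac{1073}{589}} = \frac{148379}{\frac{489608501}{589}} = 148379 \cdot \frac{589}{489608501} = \frac{87395231}{489608501}$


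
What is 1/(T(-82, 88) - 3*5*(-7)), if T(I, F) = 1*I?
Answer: 1/23 ≈ 0.043478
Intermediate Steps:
T(I, F) = I
1/(T(-82, 88) - 3*5*(-7)) = 1/(-82 - 3*5*(-7)) = 1/(-82 - 15*(-7)) = 1/(-82 + 105) = 1/23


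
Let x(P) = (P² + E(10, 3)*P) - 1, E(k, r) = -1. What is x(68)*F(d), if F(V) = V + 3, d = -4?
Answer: -4555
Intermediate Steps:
F(V) = 3 + V
x(P) = -1 + P² - P (x(P) = (P² - P) - 1 = -1 + P² - P)
x(68)*F(d) = (-1 + 68² - 1*68)*(3 - 4) = (-1 + 4624 - 68)*(-1) = 4555*(-1) = -4555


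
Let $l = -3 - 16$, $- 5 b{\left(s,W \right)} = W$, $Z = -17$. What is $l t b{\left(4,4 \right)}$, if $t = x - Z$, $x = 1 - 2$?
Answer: $\frac{1216}{5} \approx 243.2$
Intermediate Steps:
$b{\left(s,W \right)} = - \frac{W}{5}$
$x = -1$
$l = -19$ ($l = -3 - 16 = -19$)
$t = 16$ ($t = -1 - -17 = -1 + 17 = 16$)
$l t b{\left(4,4 \right)} = - 19 \cdot 16 \left(\left(- \frac{1}{5}\right) 4\right) = - 19 \cdot 16 \left(- \frac{4}{5}\right) = \left(-19\right) \left(- \frac{64}{5}\right) = \frac{1216}{5}$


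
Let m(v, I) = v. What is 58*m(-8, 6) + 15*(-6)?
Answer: -554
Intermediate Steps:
58*m(-8, 6) + 15*(-6) = 58*(-8) + 15*(-6) = -464 - 90 = -554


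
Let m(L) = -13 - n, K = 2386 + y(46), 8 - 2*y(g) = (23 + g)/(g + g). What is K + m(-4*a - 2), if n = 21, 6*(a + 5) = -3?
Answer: 18845/8 ≈ 2355.6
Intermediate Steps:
a = -11/2 (a = -5 + (⅙)*(-3) = -5 - ½ = -11/2 ≈ -5.5000)
y(g) = 4 - (23 + g)/(4*g) (y(g) = 4 - (23 + g)/(2*(g + g)) = 4 - (23 + g)/(2*(2*g)) = 4 - (23 + g)*1/(2*g)/2 = 4 - (23 + g)/(4*g))
K = 19117/8 (K = 2386 + (¼)*(-23 + 15*46)/46 = 2386 + (¼)*(1/46)*(-23 + 690) = 2386 + (¼)*(1/46)*667 = 2386 + 29/8 = 19117/8 ≈ 2389.6)
m(L) = -34 (m(L) = -13 - 1*21 = -13 - 21 = -34)
K + m(-4*a - 2) = 19117/8 - 34 = 18845/8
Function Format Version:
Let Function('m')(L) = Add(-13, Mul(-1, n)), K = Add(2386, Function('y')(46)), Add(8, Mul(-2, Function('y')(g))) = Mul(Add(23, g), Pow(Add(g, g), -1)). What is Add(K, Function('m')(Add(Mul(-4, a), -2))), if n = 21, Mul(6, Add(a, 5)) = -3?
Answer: Rational(18845, 8) ≈ 2355.6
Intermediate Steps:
a = Rational(-11, 2) (a = Add(-5, Mul(Rational(1, 6), -3)) = Add(-5, Rational(-1, 2)) = Rational(-11, 2) ≈ -5.5000)
Function('y')(g) = Add(4, Mul(Rational(-1, 4), Pow(g, -1), Add(23, g))) (Function('y')(g) = Add(4, Mul(Rational(-1, 2), Mul(Add(23, g), Pow(Add(g, g), -1)))) = Add(4, Mul(Rational(-1, 2), Mul(Add(23, g), Pow(Mul(2, g), -1)))) = Add(4, Mul(Rational(-1, 2), Mul(Add(23, g), Mul(Rational(1, 2), Pow(g, -1))))) = Add(4, Mul(Rational(-1, 2), Mul(Rational(1, 2), Pow(g, -1), Add(23, g)))) = Add(4, Mul(Rational(-1, 4), Pow(g, -1), Add(23, g))))
K = Rational(19117, 8) (K = Add(2386, Mul(Rational(1, 4), Pow(46, -1), Add(-23, Mul(15, 46)))) = Add(2386, Mul(Rational(1, 4), Rational(1, 46), Add(-23, 690))) = Add(2386, Mul(Rational(1, 4), Rational(1, 46), 667)) = Add(2386, Rational(29, 8)) = Rational(19117, 8) ≈ 2389.6)
Function('m')(L) = -34 (Function('m')(L) = Add(-13, Mul(-1, 21)) = Add(-13, -21) = -34)
Add(K, Function('m')(Add(Mul(-4, a), -2))) = Add(Rational(19117, 8), -34) = Rational(18845, 8)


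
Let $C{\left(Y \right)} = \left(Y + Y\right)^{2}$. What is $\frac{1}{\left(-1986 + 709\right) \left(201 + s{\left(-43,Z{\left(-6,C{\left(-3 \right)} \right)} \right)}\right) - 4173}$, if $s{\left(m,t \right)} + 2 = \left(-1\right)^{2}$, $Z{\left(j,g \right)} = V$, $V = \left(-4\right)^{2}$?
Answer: $- \frac{1}{259573} \approx -3.8525 \cdot 10^{-6}$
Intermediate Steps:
$V = 16$
$C{\left(Y \right)} = 4 Y^{2}$ ($C{\left(Y \right)} = \left(2 Y\right)^{2} = 4 Y^{2}$)
$Z{\left(j,g \right)} = 16$
$s{\left(m,t \right)} = -1$ ($s{\left(m,t \right)} = -2 + \left(-1\right)^{2} = -2 + 1 = -1$)
$\frac{1}{\left(-1986 + 709\right) \left(201 + s{\left(-43,Z{\left(-6,C{\left(-3 \right)} \right)} \right)}\right) - 4173} = \frac{1}{\left(-1986 + 709\right) \left(201 - 1\right) - 4173} = \frac{1}{\left(-1277\right) 200 - 4173} = \frac{1}{-255400 - 4173} = \frac{1}{-259573} = - \frac{1}{259573}$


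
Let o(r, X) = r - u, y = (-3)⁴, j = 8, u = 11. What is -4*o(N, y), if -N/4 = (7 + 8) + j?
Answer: 412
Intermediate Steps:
y = 81
N = -92 (N = -4*((7 + 8) + 8) = -4*(15 + 8) = -4*23 = -92)
o(r, X) = -11 + r (o(r, X) = r - 1*11 = r - 11 = -11 + r)
-4*o(N, y) = -4*(-11 - 92) = -4*(-103) = 412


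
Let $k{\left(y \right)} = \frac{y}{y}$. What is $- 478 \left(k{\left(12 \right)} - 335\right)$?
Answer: $159652$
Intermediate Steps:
$k{\left(y \right)} = 1$
$- 478 \left(k{\left(12 \right)} - 335\right) = - 478 \left(1 - 335\right) = \left(-478\right) \left(-334\right) = 159652$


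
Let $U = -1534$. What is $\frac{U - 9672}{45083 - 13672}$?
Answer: $- \frac{11206}{31411} \approx -0.35675$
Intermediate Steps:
$\frac{U - 9672}{45083 - 13672} = \frac{-1534 - 9672}{45083 - 13672} = - \frac{11206}{31411}$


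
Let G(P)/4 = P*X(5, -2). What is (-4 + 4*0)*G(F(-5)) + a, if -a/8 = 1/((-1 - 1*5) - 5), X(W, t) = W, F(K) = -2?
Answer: 1768/11 ≈ 160.73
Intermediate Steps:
a = 8/11 (a = -8/((-1 - 1*5) - 5) = -8/((-1 - 5) - 5) = -8/(-6 - 5) = -8/(-11) = -8*(-1/11) = 8/11 ≈ 0.72727)
G(P) = 20*P (G(P) = 4*(P*5) = 4*(5*P) = 20*P)
(-4 + 4*0)*G(F(-5)) + a = (-4 + 4*0)*(20*(-2)) + 8/11 = (-4 + 0)*(-40) + 8/11 = -4*(-40) + 8/11 = 160 + 8/11 = 1768/11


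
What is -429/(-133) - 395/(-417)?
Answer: 231428/55461 ≈ 4.1728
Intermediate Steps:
-429/(-133) - 395/(-417) = -429*(-1/133) - 395*(-1/417) = 429/133 + 395/417 = 231428/55461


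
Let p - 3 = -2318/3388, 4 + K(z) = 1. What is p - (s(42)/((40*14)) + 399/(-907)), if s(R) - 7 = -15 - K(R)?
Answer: 33982283/12291664 ≈ 2.7647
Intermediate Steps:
K(z) = -3 (K(z) = -4 + 1 = -3)
s(R) = -5 (s(R) = 7 + (-15 - 1*(-3)) = 7 + (-15 + 3) = 7 - 12 = -5)
p = 3923/1694 (p = 3 - 2318/3388 = 3 - 2318*1/3388 = 3 - 1159/1694 = 3923/1694 ≈ 2.3158)
p - (s(42)/((40*14)) + 399/(-907)) = 3923/1694 - (-5/(40*14) + 399/(-907)) = 3923/1694 - (-5/560 + 399*(-1/907)) = 3923/1694 - (-5*1/560 - 399/907) = 3923/1694 - (-1/112 - 399/907) = 3923/1694 - 1*(-45595/101584) = 3923/1694 + 45595/101584 = 33982283/12291664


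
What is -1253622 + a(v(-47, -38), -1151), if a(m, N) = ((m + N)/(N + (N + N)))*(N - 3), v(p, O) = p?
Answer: -4330139258/3453 ≈ -1.2540e+6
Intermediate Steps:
a(m, N) = (-3 + N)*(N + m)/(3*N) (a(m, N) = ((N + m)/(N + 2*N))*(-3 + N) = ((N + m)/((3*N)))*(-3 + N) = ((N + m)*(1/(3*N)))*(-3 + N) = ((N + m)/(3*N))*(-3 + N) = (-3 + N)*(N + m)/(3*N))
-1253622 + a(v(-47, -38), -1151) = -1253622 + (-1*(-47) + (1/3)*(-1151)*(-3 - 1151 - 47))/(-1151) = -1253622 - (47 + (1/3)*(-1151)*(-1201))/1151 = -1253622 - (47 + 1382351/3)/1151 = -1253622 - 1/1151*1382492/3 = -1253622 - 1382492/3453 = -4330139258/3453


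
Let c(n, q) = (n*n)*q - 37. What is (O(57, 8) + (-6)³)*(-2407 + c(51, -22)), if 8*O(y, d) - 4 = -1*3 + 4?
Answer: 51402259/4 ≈ 1.2851e+7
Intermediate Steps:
c(n, q) = -37 + q*n² (c(n, q) = n²*q - 37 = q*n² - 37 = -37 + q*n²)
O(y, d) = 5/8 (O(y, d) = ½ + (-1*3 + 4)/8 = ½ + (-3 + 4)/8 = ½ + (⅛)*1 = ½ + ⅛ = 5/8)
(O(57, 8) + (-6)³)*(-2407 + c(51, -22)) = (5/8 + (-6)³)*(-2407 + (-37 - 22*51²)) = (5/8 - 216)*(-2407 + (-37 - 22*2601)) = -1723*(-2407 + (-37 - 57222))/8 = -1723*(-2407 - 57259)/8 = -1723/8*(-59666) = 51402259/4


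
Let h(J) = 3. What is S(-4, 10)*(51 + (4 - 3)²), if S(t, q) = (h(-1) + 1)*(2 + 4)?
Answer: 1248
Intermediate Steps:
S(t, q) = 24 (S(t, q) = (3 + 1)*(2 + 4) = 4*6 = 24)
S(-4, 10)*(51 + (4 - 3)²) = 24*(51 + (4 - 3)²) = 24*(51 + 1²) = 24*(51 + 1) = 24*52 = 1248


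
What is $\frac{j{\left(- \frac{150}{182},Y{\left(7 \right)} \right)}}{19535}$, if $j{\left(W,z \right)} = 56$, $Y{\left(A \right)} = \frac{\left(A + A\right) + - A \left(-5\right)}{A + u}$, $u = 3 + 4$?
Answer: $\frac{56}{19535} \approx 0.0028666$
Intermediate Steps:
$u = 7$
$Y{\left(A \right)} = \frac{7 A}{7 + A}$ ($Y{\left(A \right)} = \frac{\left(A + A\right) + - A \left(-5\right)}{A + 7} = \frac{2 A + 5 A}{7 + A} = \frac{7 A}{7 + A}$)
$\frac{j{\left(- \frac{150}{182},Y{\left(7 \right)} \right)}}{19535} = \frac{56}{19535}$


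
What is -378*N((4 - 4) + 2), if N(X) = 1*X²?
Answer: -1512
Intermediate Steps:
N(X) = X²
-378*N((4 - 4) + 2) = -378*((4 - 4) + 2)² = -378*(0 + 2)² = -378*2² = -378*4 = -1512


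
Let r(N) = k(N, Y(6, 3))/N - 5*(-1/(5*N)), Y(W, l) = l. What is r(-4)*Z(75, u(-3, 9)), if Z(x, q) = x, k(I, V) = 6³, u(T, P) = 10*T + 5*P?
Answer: -16275/4 ≈ -4068.8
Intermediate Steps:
u(T, P) = 5*P + 10*T
k(I, V) = 216
r(N) = 217/N (r(N) = 216/N - 5*(-1/(5*N)) = 216/N - (-1)/N = 216/N + 1/N = 217/N)
r(-4)*Z(75, u(-3, 9)) = (217/(-4))*75 = (217*(-¼))*75 = -217/4*75 = -16275/4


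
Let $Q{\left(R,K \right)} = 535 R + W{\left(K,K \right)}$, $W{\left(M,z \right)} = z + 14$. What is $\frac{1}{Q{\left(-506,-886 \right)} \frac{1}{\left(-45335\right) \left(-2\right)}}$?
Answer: $- \frac{45335}{135791} \approx -0.33386$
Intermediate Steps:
$W{\left(M,z \right)} = 14 + z$
$Q{\left(R,K \right)} = 14 + K + 535 R$ ($Q{\left(R,K \right)} = 535 R + \left(14 + K\right) = 14 + K + 535 R$)
$\frac{1}{Q{\left(-506,-886 \right)} \frac{1}{\left(-45335\right) \left(-2\right)}} = \frac{1}{\left(14 - 886 + 535 \left(-506\right)\right) \frac{1}{\left(-45335\right) \left(-2\right)}} = \frac{1}{\left(14 - 886 - 270710\right) \frac{1}{90670}} = \frac{1}{\left(-271582\right) \frac{1}{90670}} = \frac{1}{- \frac{135791}{45335}} = - \frac{45335}{135791}$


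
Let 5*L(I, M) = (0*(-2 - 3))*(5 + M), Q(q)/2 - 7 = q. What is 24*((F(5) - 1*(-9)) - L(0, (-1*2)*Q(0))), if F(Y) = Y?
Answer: 336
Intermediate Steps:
Q(q) = 14 + 2*q
L(I, M) = 0 (L(I, M) = ((0*(-2 - 3))*(5 + M))/5 = ((0*(-5))*(5 + M))/5 = (0*(5 + M))/5 = (1/5)*0 = 0)
24*((F(5) - 1*(-9)) - L(0, (-1*2)*Q(0))) = 24*((5 - 1*(-9)) - 1*0) = 24*((5 + 9) + 0) = 24*(14 + 0) = 24*14 = 336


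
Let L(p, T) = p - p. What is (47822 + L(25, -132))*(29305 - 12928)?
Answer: 783180894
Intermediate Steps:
L(p, T) = 0
(47822 + L(25, -132))*(29305 - 12928) = (47822 + 0)*(29305 - 12928) = 47822*16377 = 783180894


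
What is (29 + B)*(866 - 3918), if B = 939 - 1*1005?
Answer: 112924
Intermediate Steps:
B = -66 (B = 939 - 1005 = -66)
(29 + B)*(866 - 3918) = (29 - 66)*(866 - 3918) = -37*(-3052) = 112924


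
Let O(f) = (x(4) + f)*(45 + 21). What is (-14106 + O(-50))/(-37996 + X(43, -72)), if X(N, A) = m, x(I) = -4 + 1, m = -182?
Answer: 326/707 ≈ 0.46110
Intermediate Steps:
x(I) = -3
X(N, A) = -182
O(f) = -198 + 66*f (O(f) = (-3 + f)*(45 + 21) = (-3 + f)*66 = -198 + 66*f)
(-14106 + O(-50))/(-37996 + X(43, -72)) = (-14106 + (-198 + 66*(-50)))/(-37996 - 182) = (-14106 + (-198 - 3300))/(-38178) = (-14106 - 3498)*(-1/38178) = -17604*(-1/38178) = 326/707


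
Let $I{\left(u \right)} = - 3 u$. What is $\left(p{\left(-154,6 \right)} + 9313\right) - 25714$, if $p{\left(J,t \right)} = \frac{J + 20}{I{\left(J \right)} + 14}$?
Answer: $- \frac{3903505}{238} \approx -16401.0$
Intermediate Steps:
$p{\left(J,t \right)} = \frac{20 + J}{14 - 3 J}$ ($p{\left(J,t \right)} = \frac{J + 20}{- 3 J + 14} = \frac{20 + J}{14 - 3 J}$)
$\left(p{\left(-154,6 \right)} + 9313\right) - 25714 = \left(\frac{-20 - -154}{-14 + 3 \left(-154\right)} + 9313\right) - 25714 = \left(\frac{-20 + 154}{-14 - 462} + 9313\right) - 25714 = \left(\frac{1}{-476} \cdot 134 + 9313\right) - 25714 = \left(\left(- \frac{1}{476}\right) 134 + 9313\right) - 25714 = \left(- \frac{67}{238} + 9313\right) - 25714 = \frac{2216427}{238} - 25714 = - \frac{3903505}{238}$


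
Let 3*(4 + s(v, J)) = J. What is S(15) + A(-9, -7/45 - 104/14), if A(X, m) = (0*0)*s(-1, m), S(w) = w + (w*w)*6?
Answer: 1365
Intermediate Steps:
s(v, J) = -4 + J/3
S(w) = w + 6*w² (S(w) = w + w²*6 = w + 6*w²)
A(X, m) = 0 (A(X, m) = (0*0)*(-4 + m/3) = 0*(-4 + m/3) = 0)
S(15) + A(-9, -7/45 - 104/14) = 15*(1 + 6*15) + 0 = 15*(1 + 90) + 0 = 15*91 + 0 = 1365 + 0 = 1365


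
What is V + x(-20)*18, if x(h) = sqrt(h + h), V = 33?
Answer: 33 + 36*I*sqrt(10) ≈ 33.0 + 113.84*I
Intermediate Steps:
x(h) = sqrt(2)*sqrt(h) (x(h) = sqrt(2*h) = sqrt(2)*sqrt(h))
V + x(-20)*18 = 33 + (sqrt(2)*sqrt(-20))*18 = 33 + (sqrt(2)*(2*I*sqrt(5)))*18 = 33 + (2*I*sqrt(10))*18 = 33 + 36*I*sqrt(10)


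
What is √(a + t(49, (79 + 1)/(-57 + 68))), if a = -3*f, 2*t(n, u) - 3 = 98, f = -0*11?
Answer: √202/2 ≈ 7.1063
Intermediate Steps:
f = 0 (f = -79*0 = 0)
t(n, u) = 101/2 (t(n, u) = 3/2 + (½)*98 = 3/2 + 49 = 101/2)
a = 0 (a = -3*0 = 0)
√(a + t(49, (79 + 1)/(-57 + 68))) = √(0 + 101/2) = √(101/2) = √202/2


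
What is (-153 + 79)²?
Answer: 5476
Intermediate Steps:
(-153 + 79)² = (-74)² = 5476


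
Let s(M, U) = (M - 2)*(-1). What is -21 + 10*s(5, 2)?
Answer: -51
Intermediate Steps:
s(M, U) = 2 - M (s(M, U) = (-2 + M)*(-1) = 2 - M)
-21 + 10*s(5, 2) = -21 + 10*(2 - 1*5) = -21 + 10*(2 - 5) = -21 + 10*(-3) = -21 - 30 = -51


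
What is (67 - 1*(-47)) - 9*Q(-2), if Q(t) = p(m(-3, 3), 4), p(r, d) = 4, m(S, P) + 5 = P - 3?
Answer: 78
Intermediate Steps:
m(S, P) = -8 + P (m(S, P) = -5 + (P - 3) = -5 + (-3 + P) = -8 + P)
Q(t) = 4
(67 - 1*(-47)) - 9*Q(-2) = (67 - 1*(-47)) - 9*4 = (67 + 47) - 36 = 114 - 36 = 78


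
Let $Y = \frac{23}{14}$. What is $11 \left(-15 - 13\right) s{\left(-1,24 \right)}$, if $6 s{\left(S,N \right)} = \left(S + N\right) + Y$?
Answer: $-1265$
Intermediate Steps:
$Y = \frac{23}{14}$ ($Y = 23 \cdot \frac{1}{14} = \frac{23}{14} \approx 1.6429$)
$s{\left(S,N \right)} = \frac{23}{84} + \frac{N}{6} + \frac{S}{6}$ ($s{\left(S,N \right)} = \frac{\left(S + N\right) + \frac{23}{14}}{6} = \frac{\left(N + S\right) + \frac{23}{14}}{6} = \frac{\frac{23}{14} + N + S}{6} = \frac{23}{84} + \frac{N}{6} + \frac{S}{6}$)
$11 \left(-15 - 13\right) s{\left(-1,24 \right)} = 11 \left(-15 - 13\right) \left(\frac{23}{84} + \frac{1}{6} \cdot 24 + \frac{1}{6} \left(-1\right)\right) = 11 \left(-28\right) \left(\frac{23}{84} + 4 - \frac{1}{6}\right) = \left(-308\right) \frac{115}{28} = -1265$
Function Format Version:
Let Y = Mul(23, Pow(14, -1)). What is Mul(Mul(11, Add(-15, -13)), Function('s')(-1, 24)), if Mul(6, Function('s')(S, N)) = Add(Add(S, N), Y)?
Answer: -1265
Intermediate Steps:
Y = Rational(23, 14) (Y = Mul(23, Rational(1, 14)) = Rational(23, 14) ≈ 1.6429)
Function('s')(S, N) = Add(Rational(23, 84), Mul(Rational(1, 6), N), Mul(Rational(1, 6), S)) (Function('s')(S, N) = Mul(Rational(1, 6), Add(Add(S, N), Rational(23, 14))) = Mul(Rational(1, 6), Add(Add(N, S), Rational(23, 14))) = Mul(Rational(1, 6), Add(Rational(23, 14), N, S)) = Add(Rational(23, 84), Mul(Rational(1, 6), N), Mul(Rational(1, 6), S)))
Mul(Mul(11, Add(-15, -13)), Function('s')(-1, 24)) = Mul(Mul(11, Add(-15, -13)), Add(Rational(23, 84), Mul(Rational(1, 6), 24), Mul(Rational(1, 6), -1))) = Mul(Mul(11, -28), Add(Rational(23, 84), 4, Rational(-1, 6))) = Mul(-308, Rational(115, 28)) = -1265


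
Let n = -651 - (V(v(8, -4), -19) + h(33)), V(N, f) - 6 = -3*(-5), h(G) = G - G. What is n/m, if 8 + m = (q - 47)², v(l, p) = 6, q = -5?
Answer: -84/337 ≈ -0.24926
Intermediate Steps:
h(G) = 0
V(N, f) = 21 (V(N, f) = 6 - 3*(-5) = 6 + 15 = 21)
m = 2696 (m = -8 + (-5 - 47)² = -8 + (-52)² = -8 + 2704 = 2696)
n = -672 (n = -651 - (21 + 0) = -651 - 1*21 = -651 - 21 = -672)
n/m = -672/2696 = -672*1/2696 = -84/337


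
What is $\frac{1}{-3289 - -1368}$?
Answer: $- \frac{1}{1921} \approx -0.00052056$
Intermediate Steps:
$\frac{1}{-3289 - -1368} = \frac{1}{-3289 + 1368} = \frac{1}{-1921} = - \frac{1}{1921}$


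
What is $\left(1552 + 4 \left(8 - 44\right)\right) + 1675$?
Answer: $3083$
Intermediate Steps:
$\left(1552 + 4 \left(8 - 44\right)\right) + 1675 = \left(1552 + 4 \left(-36\right)\right) + 1675 = \left(1552 - 144\right) + 1675 = 1408 + 1675 = 3083$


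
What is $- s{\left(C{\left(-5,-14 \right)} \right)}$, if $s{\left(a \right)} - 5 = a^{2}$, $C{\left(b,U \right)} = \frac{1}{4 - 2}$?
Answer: $- \frac{21}{4} \approx -5.25$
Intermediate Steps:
$C{\left(b,U \right)} = \frac{1}{2}$
$s{\left(a \right)} = 5 + a^{2}$
$- s{\left(C{\left(-5,-14 \right)} \right)} = - (5 + \left(\frac{1}{2}\right)^{2}) = - (5 + \frac{1}{4}) = \left(-1\right) \frac{21}{4} = - \frac{21}{4}$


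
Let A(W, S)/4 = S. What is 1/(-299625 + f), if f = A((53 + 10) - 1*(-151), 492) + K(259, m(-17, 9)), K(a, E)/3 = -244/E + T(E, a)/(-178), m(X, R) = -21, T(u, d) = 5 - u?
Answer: -623/185418868 ≈ -3.3600e-6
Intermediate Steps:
A(W, S) = 4*S
K(a, E) = -15/178 - 732/E + 3*E/178 (K(a, E) = 3*(-244/E + (5 - E)/(-178)) = 3*(-244/E + (5 - E)*(-1/178)) = 3*(-244/E + (-5/178 + E/178)) = 3*(-5/178 - 244/E + E/178) = -15/178 - 732/E + 3*E/178)
f = 1247507/623 (f = 4*492 + (3/178)*(-43432 - 21*(-5 - 21))/(-21) = 1968 + (3/178)*(-1/21)*(-43432 - 21*(-26)) = 1968 + (3/178)*(-1/21)*(-43432 + 546) = 1968 + (3/178)*(-1/21)*(-42886) = 1968 + 21443/623 = 1247507/623 ≈ 2002.4)
1/(-299625 + f) = 1/(-299625 + 1247507/623) = 1/(-185418868/623) = -623/185418868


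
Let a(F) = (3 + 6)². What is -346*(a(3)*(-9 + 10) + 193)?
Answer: -94804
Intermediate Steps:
a(F) = 81 (a(F) = 9² = 81)
-346*(a(3)*(-9 + 10) + 193) = -346*(81*(-9 + 10) + 193) = -346*(81*1 + 193) = -346*(81 + 193) = -346*274 = -94804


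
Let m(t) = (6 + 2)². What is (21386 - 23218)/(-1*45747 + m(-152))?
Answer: 1832/45683 ≈ 0.040102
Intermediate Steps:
m(t) = 64 (m(t) = 8² = 64)
(21386 - 23218)/(-1*45747 + m(-152)) = (21386 - 23218)/(-1*45747 + 64) = -1832/(-45747 + 64) = -1832/(-45683) = -1832*(-1/45683) = 1832/45683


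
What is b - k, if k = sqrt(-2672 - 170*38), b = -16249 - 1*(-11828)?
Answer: -4421 - 2*I*sqrt(2283) ≈ -4421.0 - 95.562*I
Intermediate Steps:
b = -4421 (b = -16249 + 11828 = -4421)
k = 2*I*sqrt(2283) (k = sqrt(-2672 - 6460) = sqrt(-9132) = 2*I*sqrt(2283) ≈ 95.562*I)
b - k = -4421 - 2*I*sqrt(2283)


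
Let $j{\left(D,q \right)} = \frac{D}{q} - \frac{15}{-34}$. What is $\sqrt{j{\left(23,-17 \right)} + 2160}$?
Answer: $\frac{\sqrt{2495906}}{34} \approx 46.466$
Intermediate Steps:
$j{\left(D,q \right)} = \frac{15}{34} + \frac{D}{q}$ ($j{\left(D,q \right)} = \frac{D}{q} - - \frac{15}{34} = \frac{D}{q} + \frac{15}{34} = \frac{15}{34} + \frac{D}{q}$)
$\sqrt{j{\left(23,-17 \right)} + 2160} = \sqrt{\left(\frac{15}{34} + \frac{23}{-17}\right) + 2160} = \sqrt{\left(\frac{15}{34} + 23 \left(- \frac{1}{17}\right)\right) + 2160} = \sqrt{\left(\frac{15}{34} - \frac{23}{17}\right) + 2160} = \sqrt{- \frac{31}{34} + 2160} = \sqrt{\frac{73409}{34}} = \frac{\sqrt{2495906}}{34}$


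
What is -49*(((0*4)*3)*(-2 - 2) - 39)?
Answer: 1911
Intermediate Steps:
-49*(((0*4)*3)*(-2 - 2) - 39) = -49*((0*3)*(-4) - 39) = -49*(0*(-4) - 39) = -49*(0 - 39) = -49*(-39) = 1911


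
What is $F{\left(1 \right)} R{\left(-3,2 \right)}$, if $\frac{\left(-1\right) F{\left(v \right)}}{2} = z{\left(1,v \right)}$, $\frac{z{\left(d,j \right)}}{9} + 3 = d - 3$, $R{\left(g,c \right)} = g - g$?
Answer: $0$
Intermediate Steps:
$R{\left(g,c \right)} = 0$
$z{\left(d,j \right)} = -54 + 9 d$ ($z{\left(d,j \right)} = -27 + 9 \left(d - 3\right) = -27 + 9 \left(-3 + d\right) = -27 + \left(-27 + 9 d\right) = -54 + 9 d$)
$F{\left(v \right)} = 90$ ($F{\left(v \right)} = - 2 \left(-54 + 9 \cdot 1\right) = - 2 \left(-54 + 9\right) = \left(-2\right) \left(-45\right) = 90$)
$F{\left(1 \right)} R{\left(-3,2 \right)} = 90 \cdot 0 = 0$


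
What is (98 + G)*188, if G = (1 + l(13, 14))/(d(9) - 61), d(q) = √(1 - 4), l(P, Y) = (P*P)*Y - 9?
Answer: 10392358/931 - 110826*I*√3/931 ≈ 11163.0 - 206.18*I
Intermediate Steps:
l(P, Y) = -9 + Y*P² (l(P, Y) = P²*Y - 9 = Y*P² - 9 = -9 + Y*P²)
d(q) = I*√3 (d(q) = √(-3) = I*√3)
G = 2358/(-61 + I*√3) (G = (1 + (-9 + 14*13²))/(I*√3 - 61) = (1 + (-9 + 14*169))/(-61 + I*√3) = (1 + (-9 + 2366))/(-61 + I*√3) = (1 + 2357)/(-61 + I*√3) = 2358/(-61 + I*√3) ≈ -38.625 - 1.0967*I)
(98 + G)*188 = (98 + (-71919/1862 - 1179*I*√3/1862))*188 = (110557/1862 - 1179*I*√3/1862)*188 = 10392358/931 - 110826*I*√3/931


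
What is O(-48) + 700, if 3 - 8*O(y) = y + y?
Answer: 5699/8 ≈ 712.38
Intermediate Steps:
O(y) = 3/8 - y/4 (O(y) = 3/8 - (y + y)/8 = 3/8 - y/4)
O(-48) + 700 = (3/8 - ¼*(-48)) + 700 = (3/8 + 12) + 700 = 99/8 + 700 = 5699/8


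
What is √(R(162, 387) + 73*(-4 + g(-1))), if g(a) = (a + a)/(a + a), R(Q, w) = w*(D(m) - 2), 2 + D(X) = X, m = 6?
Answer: √555 ≈ 23.558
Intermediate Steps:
D(X) = -2 + X
R(Q, w) = 2*w (R(Q, w) = w*((-2 + 6) - 2) = w*(4 - 2) = w*2 = 2*w)
g(a) = 1 (g(a) = (2*a)/((2*a)) = (2*a)*(1/(2*a)) = 1)
√(R(162, 387) + 73*(-4 + g(-1))) = √(2*387 + 73*(-4 + 1)) = √(774 + 73*(-3)) = √(774 - 219) = √555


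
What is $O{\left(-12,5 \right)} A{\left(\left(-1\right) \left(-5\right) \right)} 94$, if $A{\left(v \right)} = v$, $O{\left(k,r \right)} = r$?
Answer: $2350$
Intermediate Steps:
$O{\left(-12,5 \right)} A{\left(\left(-1\right) \left(-5\right) \right)} 94 = 5 \left(\left(-1\right) \left(-5\right)\right) 94 = 5 \cdot 5 \cdot 94 = 25 \cdot 94 = 2350$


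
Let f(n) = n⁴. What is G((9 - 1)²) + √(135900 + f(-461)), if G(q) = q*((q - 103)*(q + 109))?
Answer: -431808 + √45165311341 ≈ -2.1929e+5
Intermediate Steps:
G(q) = q*(-103 + q)*(109 + q) (G(q) = q*((-103 + q)*(109 + q)) = q*(-103 + q)*(109 + q))
G((9 - 1)²) + √(135900 + f(-461)) = (9 - 1)²*(-11227 + ((9 - 1)²)² + 6*(9 - 1)²) + √(135900 + (-461)⁴) = 8²*(-11227 + (8²)² + 6*8²) + √(135900 + 45165175441) = 64*(-11227 + 64² + 6*64) + √45165311341 = 64*(-11227 + 4096 + 384) + √45165311341 = 64*(-6747) + √45165311341 = -431808 + √45165311341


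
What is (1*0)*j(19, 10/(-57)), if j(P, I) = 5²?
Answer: 0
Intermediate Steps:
j(P, I) = 25
(1*0)*j(19, 10/(-57)) = (1*0)*25 = 0*25 = 0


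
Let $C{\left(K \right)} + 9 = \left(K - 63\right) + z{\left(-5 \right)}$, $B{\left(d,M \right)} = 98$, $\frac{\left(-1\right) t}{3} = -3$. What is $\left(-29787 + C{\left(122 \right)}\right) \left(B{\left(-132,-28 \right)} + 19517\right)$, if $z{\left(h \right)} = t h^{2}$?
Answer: $-578877880$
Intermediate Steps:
$t = 9$ ($t = \left(-3\right) \left(-3\right) = 9$)
$z{\left(h \right)} = 9 h^{2}$
$C{\left(K \right)} = 153 + K$ ($C{\left(K \right)} = -9 + \left(\left(K - 63\right) + 9 \left(-5\right)^{2}\right) = -9 + \left(\left(-63 + K\right) + 9 \cdot 25\right) = -9 + \left(\left(-63 + K\right) + 225\right) = -9 + \left(162 + K\right) = 153 + K$)
$\left(-29787 + C{\left(122 \right)}\right) \left(B{\left(-132,-28 \right)} + 19517\right) = \left(-29787 + \left(153 + 122\right)\right) \left(98 + 19517\right) = \left(-29787 + 275\right) 19615 = \left(-29512\right) 19615 = -578877880$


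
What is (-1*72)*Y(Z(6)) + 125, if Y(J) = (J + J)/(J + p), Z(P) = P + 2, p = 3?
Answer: 223/11 ≈ 20.273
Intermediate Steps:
Z(P) = 2 + P
Y(J) = 2*J/(3 + J) (Y(J) = (J + J)/(J + 3) = (2*J)/(3 + J) = 2*J/(3 + J))
(-1*72)*Y(Z(6)) + 125 = (-1*72)*(2*(2 + 6)/(3 + (2 + 6))) + 125 = -144*8/(3 + 8) + 125 = -144*8/11 + 125 = -72*16/11 + 125 = -1152/11 + 125 = 223/11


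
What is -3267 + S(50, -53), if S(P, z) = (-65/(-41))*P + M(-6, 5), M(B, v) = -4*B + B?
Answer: -129959/41 ≈ -3169.7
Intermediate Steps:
M(B, v) = -3*B
S(P, z) = 18 + 65*P/41 (S(P, z) = (-65/(-41))*P - 3*(-6) = (-65*(-1/41))*P + 18 = 65*P/41 + 18 = 18 + 65*P/41)
-3267 + S(50, -53) = -3267 + (18 + (65/41)*50) = -3267 + (18 + 3250/41) = -3267 + 3988/41 = -129959/41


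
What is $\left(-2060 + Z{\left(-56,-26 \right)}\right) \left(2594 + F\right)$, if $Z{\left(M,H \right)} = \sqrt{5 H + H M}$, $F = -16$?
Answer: $-5310680 + 2578 \sqrt{1326} \approx -5.2168 \cdot 10^{6}$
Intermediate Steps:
$\left(-2060 + Z{\left(-56,-26 \right)}\right) \left(2594 + F\right) = \left(-2060 + \sqrt{- 26 \left(5 - 56\right)}\right) \left(2594 - 16\right) = \left(-2060 + \sqrt{\left(-26\right) \left(-51\right)}\right) 2578 = \left(-2060 + \sqrt{1326}\right) 2578 = -5310680 + 2578 \sqrt{1326}$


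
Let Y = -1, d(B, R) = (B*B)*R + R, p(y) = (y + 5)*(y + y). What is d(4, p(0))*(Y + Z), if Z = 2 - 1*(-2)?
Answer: 0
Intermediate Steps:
p(y) = 2*y*(5 + y) (p(y) = (5 + y)*(2*y) = 2*y*(5 + y))
d(B, R) = R + R*B² (d(B, R) = B²*R + R = R*B² + R = R + R*B²)
Z = 4 (Z = 2 + 2 = 4)
d(4, p(0))*(Y + Z) = ((2*0*(5 + 0))*(1 + 4²))*(-1 + 4) = ((2*0*5)*(1 + 16))*3 = (0*17)*3 = 0*3 = 0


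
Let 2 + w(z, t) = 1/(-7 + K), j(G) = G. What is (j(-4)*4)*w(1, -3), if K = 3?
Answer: 36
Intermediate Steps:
w(z, t) = -9/4 (w(z, t) = -2 + 1/(-7 + 3) = -2 + 1/(-4) = -2 - ¼ = -9/4)
(j(-4)*4)*w(1, -3) = -4*4*(-9/4) = -16*(-9/4) = 36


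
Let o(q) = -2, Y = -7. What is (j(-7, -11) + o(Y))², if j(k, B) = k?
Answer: 81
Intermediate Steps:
(j(-7, -11) + o(Y))² = (-7 - 2)² = (-9)² = 81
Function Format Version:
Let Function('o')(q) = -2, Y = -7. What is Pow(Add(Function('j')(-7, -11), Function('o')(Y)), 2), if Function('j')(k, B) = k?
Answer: 81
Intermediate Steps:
Pow(Add(Function('j')(-7, -11), Function('o')(Y)), 2) = Pow(Add(-7, -2), 2) = Pow(-9, 2) = 81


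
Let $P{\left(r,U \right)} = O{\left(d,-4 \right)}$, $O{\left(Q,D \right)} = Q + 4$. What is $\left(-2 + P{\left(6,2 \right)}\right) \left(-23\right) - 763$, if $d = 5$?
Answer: $-924$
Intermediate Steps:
$O{\left(Q,D \right)} = 4 + Q$
$P{\left(r,U \right)} = 9$ ($P{\left(r,U \right)} = 4 + 5 = 9$)
$\left(-2 + P{\left(6,2 \right)}\right) \left(-23\right) - 763 = \left(-2 + 9\right) \left(-23\right) - 763 = 7 \left(-23\right) - 763 = -161 - 763 = -924$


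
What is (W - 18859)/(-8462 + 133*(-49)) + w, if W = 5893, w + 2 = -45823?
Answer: -228799903/4993 ≈ -45824.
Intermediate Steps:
w = -45825 (w = -2 - 45823 = -45825)
(W - 18859)/(-8462 + 133*(-49)) + w = (5893 - 18859)/(-8462 + 133*(-49)) - 45825 = -12966/(-8462 - 6517) - 45825 = -12966/(-14979) - 45825 = -12966*(-1/14979) - 45825 = 4322/4993 - 45825 = -228799903/4993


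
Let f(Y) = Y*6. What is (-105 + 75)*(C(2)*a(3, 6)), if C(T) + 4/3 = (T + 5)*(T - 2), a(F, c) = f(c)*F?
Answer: 4320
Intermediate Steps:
f(Y) = 6*Y
a(F, c) = 6*F*c (a(F, c) = (6*c)*F = 6*F*c)
C(T) = -4/3 + (-2 + T)*(5 + T) (C(T) = -4/3 + (T + 5)*(T - 2) = -4/3 + (5 + T)*(-2 + T) = -4/3 + (-2 + T)*(5 + T))
(-105 + 75)*(C(2)*a(3, 6)) = (-105 + 75)*((-34/3 + 2² + 3*2)*(6*3*6)) = -30*(-34/3 + 4 + 6)*108 = -(-40)*108 = -30*(-144) = 4320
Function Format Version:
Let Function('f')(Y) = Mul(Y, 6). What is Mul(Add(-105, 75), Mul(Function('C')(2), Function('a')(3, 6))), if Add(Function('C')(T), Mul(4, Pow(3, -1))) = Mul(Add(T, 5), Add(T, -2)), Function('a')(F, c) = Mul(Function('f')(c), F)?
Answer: 4320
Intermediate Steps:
Function('f')(Y) = Mul(6, Y)
Function('a')(F, c) = Mul(6, F, c) (Function('a')(F, c) = Mul(Mul(6, c), F) = Mul(6, F, c))
Function('C')(T) = Add(Rational(-4, 3), Mul(Add(-2, T), Add(5, T))) (Function('C')(T) = Add(Rational(-4, 3), Mul(Add(T, 5), Add(T, -2))) = Add(Rational(-4, 3), Mul(Add(5, T), Add(-2, T))) = Add(Rational(-4, 3), Mul(Add(-2, T), Add(5, T))))
Mul(Add(-105, 75), Mul(Function('C')(2), Function('a')(3, 6))) = Mul(Add(-105, 75), Mul(Add(Rational(-34, 3), Pow(2, 2), Mul(3, 2)), Mul(6, 3, 6))) = Mul(-30, Mul(Add(Rational(-34, 3), 4, 6), 108)) = Mul(-30, Mul(Rational(-4, 3), 108)) = Mul(-30, -144) = 4320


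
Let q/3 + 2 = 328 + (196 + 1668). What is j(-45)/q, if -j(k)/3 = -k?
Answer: -3/146 ≈ -0.020548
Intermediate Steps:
j(k) = 3*k (j(k) = -(-3)*k = 3*k)
q = 6570 (q = -6 + 3*(328 + (196 + 1668)) = -6 + 3*(328 + 1864) = -6 + 3*2192 = -6 + 6576 = 6570)
j(-45)/q = (3*(-45))/6570 = -135*1/6570 = -3/146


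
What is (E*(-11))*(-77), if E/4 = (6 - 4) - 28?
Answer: -88088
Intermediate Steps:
E = -104 (E = 4*((6 - 4) - 28) = 4*(2 - 28) = 4*(-26) = -104)
(E*(-11))*(-77) = -104*(-11)*(-77) = 1144*(-77) = -88088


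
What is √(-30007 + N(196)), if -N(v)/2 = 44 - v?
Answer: I*√29703 ≈ 172.35*I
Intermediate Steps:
N(v) = -88 + 2*v (N(v) = -2*(44 - v) = -88 + 2*v)
√(-30007 + N(196)) = √(-30007 + (-88 + 2*196)) = √(-30007 + (-88 + 392)) = √(-30007 + 304) = √(-29703) = I*√29703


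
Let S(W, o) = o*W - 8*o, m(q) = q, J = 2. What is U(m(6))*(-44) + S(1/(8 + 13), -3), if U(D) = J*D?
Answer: -3529/7 ≈ -504.14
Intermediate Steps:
U(D) = 2*D
S(W, o) = -8*o + W*o (S(W, o) = W*o - 8*o = -8*o + W*o)
U(m(6))*(-44) + S(1/(8 + 13), -3) = (2*6)*(-44) - 3*(-8 + 1/(8 + 13)) = 12*(-44) - 3*(-8 + 1/21) = -528 - 3*(-8 + 1/21) = -528 - 3*(-167/21) = -528 + 167/7 = -3529/7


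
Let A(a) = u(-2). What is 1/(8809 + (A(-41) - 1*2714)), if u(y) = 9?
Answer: 1/6104 ≈ 0.00016383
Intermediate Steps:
A(a) = 9
1/(8809 + (A(-41) - 1*2714)) = 1/(8809 + (9 - 1*2714)) = 1/(8809 + (9 - 2714)) = 1/(8809 - 2705) = 1/6104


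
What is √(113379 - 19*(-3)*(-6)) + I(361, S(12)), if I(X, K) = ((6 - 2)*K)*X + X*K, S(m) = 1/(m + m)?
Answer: 1805/24 + √113037 ≈ 411.42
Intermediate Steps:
S(m) = 1/(2*m)
I(X, K) = 5*K*X (I(X, K) = (4*K)*X + K*X = 4*K*X + K*X = 5*K*X)
√(113379 - 19*(-3)*(-6)) + I(361, S(12)) = √(113379 - 19*(-3)*(-6)) + 5*((½)/12)*361 = √(113379 + 57*(-6)) + 5*((½)*(1/12))*361 = √(113379 - 342) + 5*(1/24)*361 = √113037 + 1805/24 = 1805/24 + √113037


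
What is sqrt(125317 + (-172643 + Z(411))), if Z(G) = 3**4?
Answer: I*sqrt(47245) ≈ 217.36*I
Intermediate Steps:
Z(G) = 81
sqrt(125317 + (-172643 + Z(411))) = sqrt(125317 + (-172643 + 81)) = sqrt(125317 - 172562) = sqrt(-47245) = I*sqrt(47245)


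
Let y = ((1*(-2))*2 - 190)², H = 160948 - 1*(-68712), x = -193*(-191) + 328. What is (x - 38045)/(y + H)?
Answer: -427/133648 ≈ -0.0031950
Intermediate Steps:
x = 37191 (x = 36863 + 328 = 37191)
H = 229660 (H = 160948 + 68712 = 229660)
y = 37636 (y = (-2*2 - 190)² = (-4 - 190)² = (-194)² = 37636)
(x - 38045)/(y + H) = (37191 - 38045)/(37636 + 229660) = -854/267296 = -854*1/267296 = -427/133648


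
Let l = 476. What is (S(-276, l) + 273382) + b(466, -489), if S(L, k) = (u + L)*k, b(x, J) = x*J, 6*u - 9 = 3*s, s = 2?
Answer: -84678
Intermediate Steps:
u = 5/2 (u = 3/2 + (3*2)/6 = 3/2 + (⅙)*6 = 3/2 + 1 = 5/2 ≈ 2.5000)
b(x, J) = J*x
S(L, k) = k*(5/2 + L) (S(L, k) = (5/2 + L)*k = k*(5/2 + L))
(S(-276, l) + 273382) + b(466, -489) = ((½)*476*(5 + 2*(-276)) + 273382) - 489*466 = ((½)*476*(5 - 552) + 273382) - 227874 = ((½)*476*(-547) + 273382) - 227874 = (-130186 + 273382) - 227874 = 143196 - 227874 = -84678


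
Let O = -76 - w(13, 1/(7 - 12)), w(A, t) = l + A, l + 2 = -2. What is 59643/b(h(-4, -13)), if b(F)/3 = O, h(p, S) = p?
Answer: -19881/85 ≈ -233.89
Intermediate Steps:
l = -4 (l = -2 - 2 = -4)
w(A, t) = -4 + A
O = -85 (O = -76 - (-4 + 13) = -76 - 1*9 = -76 - 9 = -85)
b(F) = -255 (b(F) = 3*(-85) = -255)
59643/b(h(-4, -13)) = 59643/(-255) = 59643*(-1/255) = -19881/85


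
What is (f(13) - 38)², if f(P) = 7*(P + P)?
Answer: 20736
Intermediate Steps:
f(P) = 14*P (f(P) = 7*(2*P) = 14*P)
(f(13) - 38)² = (14*13 - 38)² = (182 - 38)² = 144² = 20736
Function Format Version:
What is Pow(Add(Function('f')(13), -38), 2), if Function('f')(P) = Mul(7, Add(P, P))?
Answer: 20736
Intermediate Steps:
Function('f')(P) = Mul(14, P) (Function('f')(P) = Mul(7, Mul(2, P)) = Mul(14, P))
Pow(Add(Function('f')(13), -38), 2) = Pow(Add(Mul(14, 13), -38), 2) = Pow(Add(182, -38), 2) = Pow(144, 2) = 20736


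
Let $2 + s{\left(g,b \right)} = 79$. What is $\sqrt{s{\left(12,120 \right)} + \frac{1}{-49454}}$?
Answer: $\frac{\sqrt{188318705478}}{49454} \approx 8.775$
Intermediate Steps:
$s{\left(g,b \right)} = 77$ ($s{\left(g,b \right)} = -2 + 79 = 77$)
$\sqrt{s{\left(12,120 \right)} + \frac{1}{-49454}} = \sqrt{77 + \frac{1}{-49454}} = \sqrt{77 - \frac{1}{49454}} = \sqrt{\frac{3807957}{49454}} = \frac{\sqrt{188318705478}}{49454}$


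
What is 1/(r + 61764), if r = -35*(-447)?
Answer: 1/77409 ≈ 1.2918e-5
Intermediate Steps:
r = 15645
1/(r + 61764) = 1/(15645 + 61764) = 1/77409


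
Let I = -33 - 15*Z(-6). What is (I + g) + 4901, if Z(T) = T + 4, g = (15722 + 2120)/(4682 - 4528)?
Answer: 35097/7 ≈ 5013.9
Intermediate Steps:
g = 811/7 (g = 17842/154 = 17842*(1/154) = 811/7 ≈ 115.86)
Z(T) = 4 + T
I = -3 (I = -33 - 15*(4 - 6) = -33 - 15*(-2) = -33 + 30 = -3)
(I + g) + 4901 = (-3 + 811/7) + 4901 = 790/7 + 4901 = 35097/7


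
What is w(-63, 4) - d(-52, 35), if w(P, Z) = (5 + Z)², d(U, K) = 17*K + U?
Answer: -462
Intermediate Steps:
d(U, K) = U + 17*K
w(-63, 4) - d(-52, 35) = (5 + 4)² - (-52 + 17*35) = 9² - (-52 + 595) = 81 - 1*543 = 81 - 543 = -462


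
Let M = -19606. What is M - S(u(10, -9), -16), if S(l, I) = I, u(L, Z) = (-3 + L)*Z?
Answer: -19590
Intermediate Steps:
u(L, Z) = Z*(-3 + L)
M - S(u(10, -9), -16) = -19606 - 1*(-16) = -19606 + 16 = -19590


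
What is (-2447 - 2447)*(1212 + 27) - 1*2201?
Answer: -6065867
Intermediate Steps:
(-2447 - 2447)*(1212 + 27) - 1*2201 = -4894*1239 - 2201 = -6063666 - 2201 = -6065867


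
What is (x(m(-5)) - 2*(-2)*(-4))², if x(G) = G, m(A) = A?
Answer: 441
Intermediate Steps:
(x(m(-5)) - 2*(-2)*(-4))² = (-5 - 2*(-2)*(-4))² = (-5 + 4*(-4))² = (-5 - 16)² = (-21)² = 441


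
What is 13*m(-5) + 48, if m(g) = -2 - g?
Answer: 87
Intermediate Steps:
13*m(-5) + 48 = 13*(-2 - 1*(-5)) + 48 = 13*(-2 + 5) + 48 = 13*3 + 48 = 39 + 48 = 87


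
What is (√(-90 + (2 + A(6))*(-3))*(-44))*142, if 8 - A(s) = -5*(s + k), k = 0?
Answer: -6248*I*√210 ≈ -90542.0*I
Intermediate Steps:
A(s) = 8 + 5*s (A(s) = 8 - (-5)*(s + 0) = 8 - (-5)*s = 8 + 5*s)
(√(-90 + (2 + A(6))*(-3))*(-44))*142 = (√(-90 + (2 + (8 + 5*6))*(-3))*(-44))*142 = (√(-90 + (2 + (8 + 30))*(-3))*(-44))*142 = (√(-90 + (2 + 38)*(-3))*(-44))*142 = (√(-90 + 40*(-3))*(-44))*142 = (√(-90 - 120)*(-44))*142 = (√(-210)*(-44))*142 = ((I*√210)*(-44))*142 = -44*I*√210*142 = -6248*I*√210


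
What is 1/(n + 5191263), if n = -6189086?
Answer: -1/997823 ≈ -1.0022e-6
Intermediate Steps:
1/(n + 5191263) = 1/(-6189086 + 5191263) = 1/(-997823) = -1/997823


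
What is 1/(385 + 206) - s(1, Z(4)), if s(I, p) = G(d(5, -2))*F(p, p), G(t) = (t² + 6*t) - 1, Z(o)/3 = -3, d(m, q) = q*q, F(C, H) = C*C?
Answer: -1866968/591 ≈ -3159.0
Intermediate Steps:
F(C, H) = C²
d(m, q) = q²
Z(o) = -9 (Z(o) = 3*(-3) = -9)
G(t) = -1 + t² + 6*t
s(I, p) = 39*p² (s(I, p) = (-1 + ((-2)²)² + 6*(-2)²)*p² = (-1 + 4² + 6*4)*p² = (-1 + 16 + 24)*p² = 39*p²)
1/(385 + 206) - s(1, Z(4)) = 1/(385 + 206) - 39*(-9)² = 1/591 - 39*81 = 1/591 - 1*3159 = 1/591 - 3159 = -1866968/591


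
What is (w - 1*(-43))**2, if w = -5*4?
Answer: 529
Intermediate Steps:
w = -20
(w - 1*(-43))**2 = (-20 - 1*(-43))**2 = (-20 + 43)**2 = 23**2 = 529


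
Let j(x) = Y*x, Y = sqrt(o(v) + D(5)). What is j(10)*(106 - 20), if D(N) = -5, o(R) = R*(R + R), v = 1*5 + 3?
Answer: 860*sqrt(123) ≈ 9537.9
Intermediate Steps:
v = 8 (v = 5 + 3 = 8)
o(R) = 2*R**2 (o(R) = R*(2*R) = 2*R**2)
Y = sqrt(123) (Y = sqrt(2*8**2 - 5) = sqrt(2*64 - 5) = sqrt(128 - 5) = sqrt(123) ≈ 11.091)
j(x) = x*sqrt(123) (j(x) = sqrt(123)*x = x*sqrt(123))
j(10)*(106 - 20) = (10*sqrt(123))*(106 - 20) = (10*sqrt(123))*86 = 860*sqrt(123)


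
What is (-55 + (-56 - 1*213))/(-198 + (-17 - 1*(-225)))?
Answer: -162/5 ≈ -32.400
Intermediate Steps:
(-55 + (-56 - 1*213))/(-198 + (-17 - 1*(-225))) = (-55 + (-56 - 213))/(-198 + (-17 + 225)) = (-55 - 269)/(-198 + 208) = -324/10 = -324*1/10 = -162/5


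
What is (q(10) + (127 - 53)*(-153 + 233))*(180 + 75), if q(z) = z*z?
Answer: 1535100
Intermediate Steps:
q(z) = z²
(q(10) + (127 - 53)*(-153 + 233))*(180 + 75) = (10² + (127 - 53)*(-153 + 233))*(180 + 75) = (100 + 74*80)*255 = (100 + 5920)*255 = 6020*255 = 1535100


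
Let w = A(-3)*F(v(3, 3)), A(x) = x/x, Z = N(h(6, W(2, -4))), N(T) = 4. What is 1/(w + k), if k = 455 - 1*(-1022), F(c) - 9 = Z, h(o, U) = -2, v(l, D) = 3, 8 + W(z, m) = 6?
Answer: 1/1490 ≈ 0.00067114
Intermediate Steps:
W(z, m) = -2 (W(z, m) = -8 + 6 = -2)
Z = 4
F(c) = 13 (F(c) = 9 + 4 = 13)
A(x) = 1
k = 1477 (k = 455 + 1022 = 1477)
w = 13 (w = 1*13 = 13)
1/(w + k) = 1/(13 + 1477) = 1/1490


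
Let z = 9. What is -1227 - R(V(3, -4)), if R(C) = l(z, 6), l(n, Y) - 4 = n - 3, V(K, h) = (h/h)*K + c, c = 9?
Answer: -1237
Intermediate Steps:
V(K, h) = 9 + K (V(K, h) = (h/h)*K + 9 = 1*K + 9 = K + 9 = 9 + K)
l(n, Y) = 1 + n (l(n, Y) = 4 + (n - 3) = 4 + (-3 + n) = 1 + n)
R(C) = 10 (R(C) = 1 + 9 = 10)
-1227 - R(V(3, -4)) = -1227 - 1*10 = -1227 - 10 = -1237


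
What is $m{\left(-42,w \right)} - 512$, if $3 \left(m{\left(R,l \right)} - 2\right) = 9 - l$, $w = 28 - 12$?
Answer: $- \frac{1537}{3} \approx -512.33$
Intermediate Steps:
$w = 16$
$m{\left(R,l \right)} = 5 - \frac{l}{3}$ ($m{\left(R,l \right)} = 2 + \frac{9 - l}{3} = 2 - \left(-3 + \frac{l}{3}\right) = 5 - \frac{l}{3}$)
$m{\left(-42,w \right)} - 512 = \left(5 - \frac{16}{3}\right) - 512 = - \frac{1}{3} - 512 = - \frac{1537}{3}$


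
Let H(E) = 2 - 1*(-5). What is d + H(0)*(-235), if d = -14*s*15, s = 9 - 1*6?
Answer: -2275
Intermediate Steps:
H(E) = 7 (H(E) = 2 + 5 = 7)
s = 3 (s = 9 - 6 = 3)
d = -630 (d = -14*3*15 = -42*15 = -630)
d + H(0)*(-235) = -630 + 7*(-235) = -630 - 1645 = -2275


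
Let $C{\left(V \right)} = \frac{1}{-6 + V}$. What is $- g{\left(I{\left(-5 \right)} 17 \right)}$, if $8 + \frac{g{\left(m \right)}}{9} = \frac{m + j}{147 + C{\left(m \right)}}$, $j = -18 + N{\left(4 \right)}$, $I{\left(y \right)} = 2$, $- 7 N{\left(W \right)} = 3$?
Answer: $\frac{292500}{4117} \approx 71.047$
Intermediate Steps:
$N{\left(W \right)} = - \frac{3}{7}$ ($N{\left(W \right)} = \left(- \frac{1}{7}\right) 3 = - \frac{3}{7}$)
$j = - \frac{129}{7}$ ($j = -18 - \frac{3}{7} = - \frac{129}{7} \approx -18.429$)
$g{\left(m \right)} = -72 + \frac{9 \left(- \frac{129}{7} + m\right)}{147 + \frac{1}{-6 + m}}$ ($g{\left(m \right)} = -72 + 9 \frac{m - \frac{129}{7}}{147 + \frac{1}{-6 + m}} = -72 + 9 \frac{- \frac{129}{7} + m}{147 + \frac{1}{-6 + m}} = -72 + \frac{9 \left(- \frac{129}{7} + m\right)}{147 + \frac{1}{-6 + m}}$)
$- g{\left(I{\left(-5 \right)} 17 \right)} = - \frac{9 \left(50110 - 8403 \cdot 2 \cdot 17 + 7 \left(2 \cdot 17\right)^{2}\right)}{7 \left(-881 + 147 \cdot 2 \cdot 17\right)} = - \frac{9 \left(50110 - 285702 + 7 \cdot 34^{2}\right)}{7 \left(-881 + 147 \cdot 34\right)} = - \frac{9 \left(50110 - 285702 + 7 \cdot 1156\right)}{7 \left(-881 + 4998\right)} = - \frac{9 \left(50110 - 285702 + 8092\right)}{7 \cdot 4117} = - \frac{9 \left(-227500\right)}{7 \cdot 4117} = \left(-1\right) \left(- \frac{292500}{4117}\right) = \frac{292500}{4117}$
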